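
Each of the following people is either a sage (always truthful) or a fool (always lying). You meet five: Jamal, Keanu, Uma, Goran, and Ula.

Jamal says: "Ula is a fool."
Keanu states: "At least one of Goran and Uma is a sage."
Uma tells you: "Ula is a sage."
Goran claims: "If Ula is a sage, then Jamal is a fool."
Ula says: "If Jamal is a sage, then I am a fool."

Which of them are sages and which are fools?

Jamal: fool, Keanu: sage, Uma: sage, Goran: sage, Ula: sage

Consider Jamal. Suppose Jamal is a sage.
Then whichever role Ula has, Ula's statement has the wrong truth value — contradiction.
So Jamal is a fool.
With that fixed, Goran's statement is true, so Goran is a sage.
With that fixed, Ula's statement is true, so Ula is a sage.
With that fixed, Keanu's statement is true, so Keanu is a sage.
With that fixed, Uma's statement is true, so Uma is a sage.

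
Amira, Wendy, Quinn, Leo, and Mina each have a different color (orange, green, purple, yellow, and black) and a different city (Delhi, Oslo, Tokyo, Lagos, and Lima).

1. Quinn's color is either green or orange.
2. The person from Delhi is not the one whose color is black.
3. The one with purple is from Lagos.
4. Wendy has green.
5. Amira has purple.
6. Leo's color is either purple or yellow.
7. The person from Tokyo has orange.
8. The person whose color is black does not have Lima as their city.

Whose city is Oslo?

With clues 1–5, Amira is impossible for the one with city Oslo.
With clues 1–7, Quinn is impossible for the one with city Oslo.
With clues 1–8, Leo and Wendy are impossible for the one with city Oslo.
That leaves Mina.

Mina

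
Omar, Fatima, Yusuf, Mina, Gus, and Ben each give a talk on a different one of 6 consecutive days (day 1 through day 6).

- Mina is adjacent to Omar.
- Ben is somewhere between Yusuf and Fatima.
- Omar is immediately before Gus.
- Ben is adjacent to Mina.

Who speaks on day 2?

Ben

With clues 1–3, Fatima, Gus, and Yusuf are ruled out for day 2.
With clues 1–4, Mina and Omar are ruled out for day 2.
So day 2 is Ben.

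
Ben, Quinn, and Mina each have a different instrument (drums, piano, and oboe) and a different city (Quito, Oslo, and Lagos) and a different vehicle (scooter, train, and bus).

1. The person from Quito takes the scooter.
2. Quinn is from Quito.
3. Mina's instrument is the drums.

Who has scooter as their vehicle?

Quinn

With clues 1–2, Ben and Mina are impossible for the one with vehicle scooter.
That leaves Quinn.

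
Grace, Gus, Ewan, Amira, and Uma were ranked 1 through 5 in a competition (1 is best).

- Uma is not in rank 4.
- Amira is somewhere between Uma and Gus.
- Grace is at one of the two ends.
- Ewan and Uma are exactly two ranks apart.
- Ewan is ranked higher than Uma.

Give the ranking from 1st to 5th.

Grace, Gus, Ewan, Amira, Uma

From clue 1: Uma is in {1,2,3,5}.
From clues 1–2: Amira is in {2,3,4}.
From clues 1–3: Grace is in {1,5}.
From clues 1–5: Grace → rank 1, Gus → rank 2, Ewan → rank 3, Amira → rank 4, Uma → rank 5.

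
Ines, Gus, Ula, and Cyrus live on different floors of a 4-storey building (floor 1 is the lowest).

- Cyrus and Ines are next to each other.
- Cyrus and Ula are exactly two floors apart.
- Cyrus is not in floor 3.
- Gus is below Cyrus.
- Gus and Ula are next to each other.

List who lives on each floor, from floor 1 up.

Gus, Ula, Ines, Cyrus

From clues 1–3: Ines is in {1,2,3}.
From clues 1–4: Gus → floor 1, Ines → floor 3.
From clues 1–5: Ula → floor 2, Cyrus → floor 4.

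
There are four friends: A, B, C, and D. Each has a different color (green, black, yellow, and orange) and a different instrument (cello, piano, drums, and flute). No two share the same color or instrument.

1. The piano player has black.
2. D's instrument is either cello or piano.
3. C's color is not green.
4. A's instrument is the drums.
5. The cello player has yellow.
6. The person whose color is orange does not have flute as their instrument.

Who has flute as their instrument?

With clues 1–2, D is impossible for the one with instrument flute.
With clues 1–4, A is impossible for the one with instrument flute.
With clues 1–6, C is impossible for the one with instrument flute.
That leaves B.

B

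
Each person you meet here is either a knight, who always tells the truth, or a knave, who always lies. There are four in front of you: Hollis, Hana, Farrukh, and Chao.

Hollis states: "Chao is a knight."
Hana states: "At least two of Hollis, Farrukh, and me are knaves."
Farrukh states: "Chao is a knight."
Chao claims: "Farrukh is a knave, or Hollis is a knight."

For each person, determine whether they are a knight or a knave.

Consider Hollis. Suppose Hollis is a knave.
Then no assignment of the remaining roles makes every statement match its speaker's type — contradiction.
So Hollis is a knight.
With that fixed, Chao's statement is true, so Chao is a knight.
With that fixed, Farrukh's statement is true, so Farrukh is a knight.
With that fixed, Hana's statement is false, so Hana is a knave.

Hollis: knight, Hana: knave, Farrukh: knight, Chao: knight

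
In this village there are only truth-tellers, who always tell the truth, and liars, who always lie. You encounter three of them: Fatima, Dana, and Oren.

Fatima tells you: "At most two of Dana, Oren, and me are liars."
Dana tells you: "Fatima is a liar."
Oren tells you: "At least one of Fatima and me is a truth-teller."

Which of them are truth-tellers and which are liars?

Consider Fatima. Suppose Fatima is a liar.
Then no assignment of the remaining roles makes every statement match its speaker's type — contradiction.
So Fatima is a truth-teller.
With that fixed, Dana's statement is false, so Dana is a liar.
With that fixed, Oren's statement is true, so Oren is a truth-teller.

Fatima: truth-teller, Dana: liar, Oren: truth-teller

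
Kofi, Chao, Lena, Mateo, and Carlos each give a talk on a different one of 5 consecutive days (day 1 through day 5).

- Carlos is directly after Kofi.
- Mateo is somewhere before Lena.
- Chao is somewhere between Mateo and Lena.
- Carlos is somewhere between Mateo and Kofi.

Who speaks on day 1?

Kofi

With clue 1, Carlos is ruled out for day 1.
With clues 1–2, Lena is ruled out for day 1.
With clues 1–3, Chao is ruled out for day 1.
With clues 1–4, Mateo is ruled out for day 1.
So day 1 is Kofi.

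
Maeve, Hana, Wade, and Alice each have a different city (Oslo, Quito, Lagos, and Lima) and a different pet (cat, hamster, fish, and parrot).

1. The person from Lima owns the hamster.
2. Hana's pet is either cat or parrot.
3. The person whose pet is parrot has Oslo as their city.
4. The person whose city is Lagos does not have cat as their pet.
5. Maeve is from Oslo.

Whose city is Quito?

With clues 1–5, Alice, Maeve, and Wade are impossible for the one with city Quito.
That leaves Hana.

Hana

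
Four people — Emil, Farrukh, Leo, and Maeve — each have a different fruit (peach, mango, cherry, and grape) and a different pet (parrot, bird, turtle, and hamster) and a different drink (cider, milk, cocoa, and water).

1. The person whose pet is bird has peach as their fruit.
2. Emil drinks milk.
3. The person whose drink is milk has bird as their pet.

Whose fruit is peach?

Emil

With clues 1–3, Farrukh, Leo, and Maeve are impossible for the one with fruit peach.
That leaves Emil.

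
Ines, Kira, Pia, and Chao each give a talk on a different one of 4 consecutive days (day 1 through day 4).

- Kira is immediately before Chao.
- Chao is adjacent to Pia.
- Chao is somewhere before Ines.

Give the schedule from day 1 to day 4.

Kira, Chao, Pia, Ines

From clue 1: Kira is in {1,2,3}.
From clues 1–2: Ines is in {1,4}.
From clues 1–3: Kira → day 1, Chao → day 2, Pia → day 3, Ines → day 4.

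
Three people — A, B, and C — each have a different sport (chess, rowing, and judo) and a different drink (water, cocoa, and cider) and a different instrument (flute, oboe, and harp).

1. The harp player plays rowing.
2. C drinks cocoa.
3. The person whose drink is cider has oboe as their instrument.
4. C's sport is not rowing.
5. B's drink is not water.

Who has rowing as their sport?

A

With clues 1–4, C is impossible for the one with sport rowing.
With clues 1–5, B is impossible for the one with sport rowing.
That leaves A.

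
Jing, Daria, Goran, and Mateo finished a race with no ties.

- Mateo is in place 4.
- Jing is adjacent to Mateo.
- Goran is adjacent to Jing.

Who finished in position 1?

Daria

With clue 1, Mateo is ruled out for place 1.
With clues 1–2, Jing is ruled out for place 1.
With clues 1–3, Goran is ruled out for place 1.
So place 1 is Daria.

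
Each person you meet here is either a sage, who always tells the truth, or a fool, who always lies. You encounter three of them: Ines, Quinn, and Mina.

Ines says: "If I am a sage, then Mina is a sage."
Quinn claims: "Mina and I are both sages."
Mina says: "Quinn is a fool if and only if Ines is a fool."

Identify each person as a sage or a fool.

Ines: sage, Quinn: sage, Mina: sage

Consider Ines. Suppose Ines is a fool.
Then Ines's own statement would have to be false, but it can't be — contradiction.
So Ines is a sage.
Consider Quinn. Suppose Quinn is a fool.
Then no assignment of the remaining roles makes every statement match its speaker's type — contradiction.
So Quinn is a sage.
With that fixed, Mina's statement is true, so Mina is a sage.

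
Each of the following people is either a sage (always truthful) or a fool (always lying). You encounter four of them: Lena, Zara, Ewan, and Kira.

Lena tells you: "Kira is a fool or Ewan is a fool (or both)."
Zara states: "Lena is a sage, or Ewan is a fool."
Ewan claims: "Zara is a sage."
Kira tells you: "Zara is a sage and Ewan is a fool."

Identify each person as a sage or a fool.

Consider Lena. Suppose Lena is a fool.
Then no assignment of the remaining roles makes every statement match its speaker's type — contradiction.
So Lena is a sage.
With that fixed, Zara's statement is true, so Zara is a sage.
With that fixed, Ewan's statement is true, so Ewan is a sage.
With that fixed, Kira's statement is false, so Kira is a fool.

Lena: sage, Zara: sage, Ewan: sage, Kira: fool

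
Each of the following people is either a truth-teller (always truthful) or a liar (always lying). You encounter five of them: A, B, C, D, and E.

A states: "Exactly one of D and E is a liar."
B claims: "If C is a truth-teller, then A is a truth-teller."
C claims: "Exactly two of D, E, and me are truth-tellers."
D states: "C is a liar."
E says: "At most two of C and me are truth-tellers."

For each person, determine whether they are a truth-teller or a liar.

Regardless of anyone's role, E's statement is true, so E is a truth-teller.
Consider A. Suppose A is a liar.
Then no assignment of the remaining roles makes every statement match its speaker's type — contradiction.
So A is a truth-teller.
With that fixed, B's statement is true, so B is a truth-teller.
Consider C. Suppose C is a liar.
Then no assignment of the remaining roles makes every statement match its speaker's type — contradiction.
So C is a truth-teller.
With that fixed, D's statement is false, so D is a liar.

A: truth-teller, B: truth-teller, C: truth-teller, D: liar, E: truth-teller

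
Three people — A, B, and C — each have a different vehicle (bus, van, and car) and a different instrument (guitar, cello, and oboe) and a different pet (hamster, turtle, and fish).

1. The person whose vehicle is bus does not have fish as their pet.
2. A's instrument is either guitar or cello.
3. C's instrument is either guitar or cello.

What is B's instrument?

oboe

With clues 1–3, cello and guitar are impossible for B's instrument.
That leaves oboe.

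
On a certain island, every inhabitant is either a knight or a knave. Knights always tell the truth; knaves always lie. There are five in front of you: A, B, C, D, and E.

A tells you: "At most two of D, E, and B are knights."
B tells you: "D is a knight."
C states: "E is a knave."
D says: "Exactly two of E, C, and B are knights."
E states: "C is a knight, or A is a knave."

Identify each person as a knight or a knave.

A: knave, B: knight, C: knave, D: knight, E: knight

Consider A. Suppose A is a knight.
Then no assignment of the remaining roles makes every statement match its speaker's type — contradiction.
So A is a knave.
With that fixed, E's statement is true, so E is a knight.
With that fixed, C's statement is false, so C is a knave.
Consider B. Suppose B is a knave.
Then A's statement comes out true, contradicting A being a knave.
So B is a knight.
With that fixed, D's statement is true, so D is a knight.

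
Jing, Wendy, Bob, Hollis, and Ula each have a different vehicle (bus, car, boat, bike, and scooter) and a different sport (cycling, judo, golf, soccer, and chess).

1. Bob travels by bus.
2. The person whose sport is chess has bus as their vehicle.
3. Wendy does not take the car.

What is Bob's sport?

With clues 1–2, cycling, golf, judo, and soccer are impossible for Bob's sport.
That leaves chess.

chess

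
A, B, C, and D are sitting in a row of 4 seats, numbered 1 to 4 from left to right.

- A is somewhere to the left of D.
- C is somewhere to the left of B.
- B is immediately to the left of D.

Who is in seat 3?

B

With clues 1–3, A, C, and D are ruled out for seat 3.
So seat 3 is B.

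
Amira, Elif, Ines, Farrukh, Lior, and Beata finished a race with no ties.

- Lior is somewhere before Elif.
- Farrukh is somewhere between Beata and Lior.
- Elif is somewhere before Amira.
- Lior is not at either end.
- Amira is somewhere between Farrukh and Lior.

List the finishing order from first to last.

From clue 1: Elif is in {2,3,4,5,6}.
From clues 1–2: Farrukh is in {2,3,4,5}.
From clues 1–3: Amira is in {3,4,5,6}.
From clues 1–4: Amira is in {4,5,6}.
From clues 1–5: Ines → place 1, Lior → place 2, Elif → place 3, Amira → place 4, Farrukh → place 5, Beata → place 6.

Ines, Lior, Elif, Amira, Farrukh, Beata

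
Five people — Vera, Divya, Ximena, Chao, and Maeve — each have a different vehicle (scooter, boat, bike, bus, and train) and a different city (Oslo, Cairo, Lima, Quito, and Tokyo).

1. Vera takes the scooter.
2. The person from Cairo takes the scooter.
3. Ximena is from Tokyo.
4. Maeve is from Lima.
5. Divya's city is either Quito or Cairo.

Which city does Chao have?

With clues 1–2, Cairo is impossible for Chao's city.
With clues 1–3, Tokyo is impossible for Chao's city.
With clues 1–4, Lima is impossible for Chao's city.
With clues 1–5, Quito is impossible for Chao's city.
That leaves Oslo.

Oslo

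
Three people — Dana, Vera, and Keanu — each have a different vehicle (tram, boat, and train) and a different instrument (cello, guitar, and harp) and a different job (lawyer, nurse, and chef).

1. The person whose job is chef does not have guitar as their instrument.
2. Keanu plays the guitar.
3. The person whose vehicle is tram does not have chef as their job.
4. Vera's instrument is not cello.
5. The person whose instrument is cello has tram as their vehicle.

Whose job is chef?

Vera

With clues 1–2, Keanu is impossible for the one with job chef.
With clues 1–5, Dana is impossible for the one with job chef.
That leaves Vera.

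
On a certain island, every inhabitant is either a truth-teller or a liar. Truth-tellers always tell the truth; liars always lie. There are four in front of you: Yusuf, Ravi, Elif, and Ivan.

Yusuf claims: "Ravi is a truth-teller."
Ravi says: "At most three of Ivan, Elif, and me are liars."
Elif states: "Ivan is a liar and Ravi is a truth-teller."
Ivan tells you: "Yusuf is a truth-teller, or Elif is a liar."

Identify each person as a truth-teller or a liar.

Yusuf: truth-teller, Ravi: truth-teller, Elif: liar, Ivan: truth-teller

Regardless of anyone's role, Ravi's statement is true, so Ravi is a truth-teller.
With that fixed, Yusuf's statement is true, so Yusuf is a truth-teller.
With that fixed, Ivan's statement is true, so Ivan is a truth-teller.
With that fixed, Elif's statement is false, so Elif is a liar.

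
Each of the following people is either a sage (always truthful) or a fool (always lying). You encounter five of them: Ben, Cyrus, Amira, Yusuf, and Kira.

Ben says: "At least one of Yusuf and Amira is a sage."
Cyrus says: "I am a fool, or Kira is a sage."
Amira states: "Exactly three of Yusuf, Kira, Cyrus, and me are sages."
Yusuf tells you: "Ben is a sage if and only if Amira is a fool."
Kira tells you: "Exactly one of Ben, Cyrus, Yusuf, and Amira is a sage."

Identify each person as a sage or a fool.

Ben: fool, Cyrus: sage, Amira: fool, Yusuf: fool, Kira: sage

Consider Ben. Suppose Ben is a sage.
Then no assignment of the remaining roles makes every statement match its speaker's type — contradiction.
So Ben is a fool.
Consider Cyrus. Suppose Cyrus is a fool.
Then Cyrus's own statement would have to be false, but it can't be — contradiction.
So Cyrus is a sage.
Consider Amira. Suppose Amira is a sage.
Then Ben's statement comes out true, contradicting Ben being a fool.
So Amira is a fool.
With that fixed, Yusuf's statement is false, so Yusuf is a fool.
With that fixed, Kira's statement is true, so Kira is a sage.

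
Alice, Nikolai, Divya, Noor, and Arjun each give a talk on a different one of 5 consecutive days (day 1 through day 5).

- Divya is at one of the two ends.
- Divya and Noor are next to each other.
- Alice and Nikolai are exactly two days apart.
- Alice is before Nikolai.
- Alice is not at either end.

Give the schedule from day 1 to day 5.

Divya, Noor, Alice, Arjun, Nikolai

From clue 1: Divya is in {1,5}.
From clues 1–4: Alice is in {1,3}.
From clues 1–5: Divya → day 1, Noor → day 2, Alice → day 3, Arjun → day 4, Nikolai → day 5.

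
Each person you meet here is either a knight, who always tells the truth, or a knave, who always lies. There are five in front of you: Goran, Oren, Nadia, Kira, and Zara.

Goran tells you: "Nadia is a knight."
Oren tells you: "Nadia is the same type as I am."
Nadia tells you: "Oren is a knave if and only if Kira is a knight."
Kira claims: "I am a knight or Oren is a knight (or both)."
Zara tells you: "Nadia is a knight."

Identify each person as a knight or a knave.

Goran: knight, Oren: knave, Nadia: knight, Kira: knight, Zara: knight

Consider Goran. Suppose Goran is a knave.
Then no assignment of the remaining roles makes every statement match its speaker's type — contradiction.
So Goran is a knight.
Consider Oren. Suppose Oren is a knight.
Then no assignment of the remaining roles makes every statement match its speaker's type — contradiction.
So Oren is a knave.
Consider Nadia. Suppose Nadia is a knave.
Then Goran's statement comes out false, contradicting Goran being a knight.
So Nadia is a knight.
With that fixed, Zara's statement is true, so Zara is a knight.
Consider Kira. Suppose Kira is a knave.
Then Nadia's statement comes out false, contradicting Nadia being a knight.
So Kira is a knight.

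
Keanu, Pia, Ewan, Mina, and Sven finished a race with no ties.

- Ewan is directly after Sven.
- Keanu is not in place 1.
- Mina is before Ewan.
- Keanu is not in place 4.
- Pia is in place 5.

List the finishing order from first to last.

Mina, Keanu, Sven, Ewan, Pia

From clue 1: Ewan is in {2,3,4,5}.
From clues 1–2: Keanu is in {2,3,4,5}.
From clues 1–3: Ewan is in {3,4,5}.
From clues 1–4: Keanu is in {2,3,5}.
From clues 1–5: Mina → place 1, Keanu → place 2, Sven → place 3, Ewan → place 4, Pia → place 5.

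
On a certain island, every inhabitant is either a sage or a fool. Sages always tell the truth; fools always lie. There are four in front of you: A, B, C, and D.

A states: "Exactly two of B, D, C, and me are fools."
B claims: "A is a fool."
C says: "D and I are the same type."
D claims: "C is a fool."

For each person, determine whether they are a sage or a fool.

A: sage, B: fool, C: fool, D: sage

Consider A. Suppose A is a fool.
Then no assignment of the remaining roles makes every statement match its speaker's type — contradiction.
So A is a sage.
With that fixed, B's statement is false, so B is a fool.
Consider C. Suppose C is a sage.
Then no assignment of the remaining roles makes every statement match its speaker's type — contradiction.
So C is a fool.
With that fixed, D's statement is true, so D is a sage.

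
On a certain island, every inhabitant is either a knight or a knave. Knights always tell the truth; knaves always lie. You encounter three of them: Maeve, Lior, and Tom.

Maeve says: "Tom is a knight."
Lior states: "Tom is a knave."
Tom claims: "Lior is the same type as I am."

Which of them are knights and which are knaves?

Consider Maeve. Suppose Maeve is a knight.
Then no assignment of the remaining roles makes every statement match its speaker's type — contradiction.
So Maeve is a knave.
Consider Lior. Suppose Lior is a knave.
Then whichever role Tom has, Tom's statement has the wrong truth value — contradiction.
So Lior is a knight.
Consider Tom. Suppose Tom is a knight.
Then Maeve's statement comes out true, contradicting Maeve being a knave.
So Tom is a knave.

Maeve: knave, Lior: knight, Tom: knave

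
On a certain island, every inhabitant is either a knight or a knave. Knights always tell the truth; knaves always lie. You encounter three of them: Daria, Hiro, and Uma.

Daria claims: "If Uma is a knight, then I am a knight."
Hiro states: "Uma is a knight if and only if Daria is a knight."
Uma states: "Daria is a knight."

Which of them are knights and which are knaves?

Daria: knight, Hiro: knight, Uma: knight

Consider Daria. Suppose Daria is a knave.
Then no assignment of the remaining roles makes every statement match its speaker's type — contradiction.
So Daria is a knight.
With that fixed, Uma's statement is true, so Uma is a knight.
With that fixed, Hiro's statement is true, so Hiro is a knight.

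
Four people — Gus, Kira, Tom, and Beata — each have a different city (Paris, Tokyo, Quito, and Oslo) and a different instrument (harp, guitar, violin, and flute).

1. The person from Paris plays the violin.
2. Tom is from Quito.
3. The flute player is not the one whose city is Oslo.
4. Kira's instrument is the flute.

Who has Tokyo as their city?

With clues 1–2, Tom is impossible for the one with city Tokyo.
With clues 1–4, Beata and Gus are impossible for the one with city Tokyo.
That leaves Kira.

Kira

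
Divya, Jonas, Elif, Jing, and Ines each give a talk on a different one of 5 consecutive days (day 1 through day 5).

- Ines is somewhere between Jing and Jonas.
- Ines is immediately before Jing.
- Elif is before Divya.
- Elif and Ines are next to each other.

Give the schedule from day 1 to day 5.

Jonas, Elif, Ines, Jing, Divya

From clue 1: Ines is in {2,3,4}.
From clues 1–2: Jonas is in {1,2,3}.
From clues 1–3: Divya is in {2,3,5}.
From clues 1–4: Jonas → day 1, Elif → day 2, Ines → day 3, Jing → day 4, Divya → day 5.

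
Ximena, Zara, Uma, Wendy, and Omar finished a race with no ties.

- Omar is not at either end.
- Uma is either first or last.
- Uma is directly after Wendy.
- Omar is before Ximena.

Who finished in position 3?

With clues 1–2, Uma is ruled out for place 3.
With clues 1–3, Wendy is ruled out for place 3.
With clues 1–4, Omar and Zara are ruled out for place 3.
So place 3 is Ximena.

Ximena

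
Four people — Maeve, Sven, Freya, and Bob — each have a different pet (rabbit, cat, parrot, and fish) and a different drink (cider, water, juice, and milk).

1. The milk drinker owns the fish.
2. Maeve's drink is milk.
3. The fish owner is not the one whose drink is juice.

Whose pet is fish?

With clues 1–2, Bob, Freya, and Sven are impossible for the one with pet fish.
That leaves Maeve.

Maeve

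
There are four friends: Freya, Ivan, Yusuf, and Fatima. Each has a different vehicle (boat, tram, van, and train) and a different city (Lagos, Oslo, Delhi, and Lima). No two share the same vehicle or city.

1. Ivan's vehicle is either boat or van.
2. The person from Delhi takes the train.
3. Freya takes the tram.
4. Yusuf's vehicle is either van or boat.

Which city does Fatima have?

Delhi

With clues 1–4, Lagos, Lima, and Oslo are impossible for Fatima's city.
That leaves Delhi.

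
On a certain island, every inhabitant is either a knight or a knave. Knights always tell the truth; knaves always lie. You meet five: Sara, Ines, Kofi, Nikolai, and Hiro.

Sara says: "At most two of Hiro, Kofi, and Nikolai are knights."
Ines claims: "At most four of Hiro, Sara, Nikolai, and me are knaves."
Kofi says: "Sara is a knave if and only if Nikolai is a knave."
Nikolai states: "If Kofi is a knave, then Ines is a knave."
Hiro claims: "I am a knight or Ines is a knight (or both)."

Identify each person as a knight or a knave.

Regardless of anyone's role, Ines's statement is true, so Ines is a knight.
With that fixed, Hiro's statement is true, so Hiro is a knight.
Consider Sara. Suppose Sara is a knave.
Then no assignment of the remaining roles makes every statement match its speaker's type — contradiction.
So Sara is a knight.
Consider Kofi. Suppose Kofi is a knight.
Then no assignment of the remaining roles makes every statement match its speaker's type — contradiction.
So Kofi is a knave.
With that fixed, Nikolai's statement is false, so Nikolai is a knave.

Sara: knight, Ines: knight, Kofi: knave, Nikolai: knave, Hiro: knight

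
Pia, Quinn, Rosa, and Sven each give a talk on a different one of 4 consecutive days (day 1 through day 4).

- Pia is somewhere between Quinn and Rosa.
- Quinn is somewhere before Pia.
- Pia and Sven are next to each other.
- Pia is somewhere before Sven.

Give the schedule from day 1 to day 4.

Quinn, Pia, Sven, Rosa

From clue 1: Pia is in {2,3}.
From clues 1–3: Quinn → day 1, Rosa → day 4.
From clues 1–4: Pia → day 2, Sven → day 3.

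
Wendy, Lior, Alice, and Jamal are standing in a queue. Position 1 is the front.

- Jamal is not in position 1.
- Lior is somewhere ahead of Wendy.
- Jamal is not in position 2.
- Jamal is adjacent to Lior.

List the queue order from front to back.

Alice, Lior, Jamal, Wendy

From clue 1: Jamal is in {2,3,4}.
From clues 1–2: Wendy is in {2,3,4}.
From clues 1–3: Lior is in {1,2}.
From clues 1–4: Alice → position 1, Lior → position 2, Jamal → position 3, Wendy → position 4.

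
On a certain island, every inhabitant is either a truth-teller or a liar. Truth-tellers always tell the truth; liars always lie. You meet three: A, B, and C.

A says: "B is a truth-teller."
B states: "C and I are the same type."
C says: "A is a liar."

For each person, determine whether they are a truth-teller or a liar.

Consider A. Suppose A is a truth-teller.
Then no assignment of the remaining roles makes every statement match its speaker's type — contradiction.
So A is a liar.
With that fixed, C's statement is true, so C is a truth-teller.
Consider B. Suppose B is a truth-teller.
Then A's statement comes out true, contradicting A being a liar.
So B is a liar.

A: liar, B: liar, C: truth-teller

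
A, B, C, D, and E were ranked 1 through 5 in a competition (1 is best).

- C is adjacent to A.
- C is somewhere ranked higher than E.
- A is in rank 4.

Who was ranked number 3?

C

With clues 1–3, A, B, D, and E are ruled out for rank 3.
So rank 3 is C.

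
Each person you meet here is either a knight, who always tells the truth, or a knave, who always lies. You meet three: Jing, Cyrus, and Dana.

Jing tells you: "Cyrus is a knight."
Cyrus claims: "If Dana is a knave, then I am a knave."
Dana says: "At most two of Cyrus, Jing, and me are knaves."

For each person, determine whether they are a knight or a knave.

Consider Jing. Suppose Jing is a knave.
Then no assignment of the remaining roles makes every statement match its speaker's type — contradiction.
So Jing is a knight.
With that fixed, Dana's statement is true, so Dana is a knight.
With that fixed, Cyrus's statement is true, so Cyrus is a knight.

Jing: knight, Cyrus: knight, Dana: knight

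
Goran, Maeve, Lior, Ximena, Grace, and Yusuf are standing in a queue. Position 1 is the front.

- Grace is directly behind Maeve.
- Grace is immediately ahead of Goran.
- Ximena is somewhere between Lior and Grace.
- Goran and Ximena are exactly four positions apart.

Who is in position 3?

Yusuf

With clues 1–3, Lior is ruled out for position 3.
With clues 1–4, Goran, Grace, Maeve, and Ximena are ruled out for position 3.
So position 3 is Yusuf.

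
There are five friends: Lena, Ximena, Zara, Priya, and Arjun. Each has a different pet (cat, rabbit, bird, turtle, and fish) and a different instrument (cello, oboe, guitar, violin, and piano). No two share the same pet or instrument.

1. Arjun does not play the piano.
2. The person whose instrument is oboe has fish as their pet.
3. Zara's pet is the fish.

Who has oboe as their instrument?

With clues 1–3, Arjun, Lena, Priya, and Ximena are impossible for the one with instrument oboe.
That leaves Zara.

Zara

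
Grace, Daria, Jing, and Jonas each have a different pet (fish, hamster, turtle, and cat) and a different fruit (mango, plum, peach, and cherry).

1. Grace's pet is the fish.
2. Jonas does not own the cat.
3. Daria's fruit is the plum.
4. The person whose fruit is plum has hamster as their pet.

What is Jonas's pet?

Clue 1 rules out fish for Jonas's pet.
With clues 1–2, cat is impossible for Jonas's pet.
With clues 1–4, hamster is impossible for Jonas's pet.
That leaves turtle.

turtle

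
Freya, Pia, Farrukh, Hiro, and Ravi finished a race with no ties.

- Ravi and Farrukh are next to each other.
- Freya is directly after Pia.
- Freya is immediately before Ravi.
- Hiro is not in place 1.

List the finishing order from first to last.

Pia, Freya, Ravi, Farrukh, Hiro

From clues 1–2: Hiro is in {1,3,5}.
From clues 1–3: Freya is in {2,3}.
From clues 1–4: Pia → place 1, Freya → place 2, Ravi → place 3, Farrukh → place 4, Hiro → place 5.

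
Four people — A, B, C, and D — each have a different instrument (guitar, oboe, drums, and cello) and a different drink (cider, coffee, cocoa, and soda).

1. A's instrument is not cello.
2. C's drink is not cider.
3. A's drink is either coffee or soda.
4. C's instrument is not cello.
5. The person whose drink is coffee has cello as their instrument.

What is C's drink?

cocoa

With clues 1–2, cider is impossible for C's drink.
With clues 1–5, coffee and soda are impossible for C's drink.
That leaves cocoa.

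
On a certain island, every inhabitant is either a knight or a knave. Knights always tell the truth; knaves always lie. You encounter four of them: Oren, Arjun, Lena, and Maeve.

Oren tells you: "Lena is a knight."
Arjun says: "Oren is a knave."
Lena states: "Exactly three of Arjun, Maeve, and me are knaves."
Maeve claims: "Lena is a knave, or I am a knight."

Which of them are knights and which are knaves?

Consider Oren. Suppose Oren is a knight.
Then no assignment of the remaining roles makes every statement match its speaker's type — contradiction.
So Oren is a knave.
With that fixed, Arjun's statement is true, so Arjun is a knight.
With that fixed, Lena's statement is false, so Lena is a knave.
With that fixed, Maeve's statement is true, so Maeve is a knight.

Oren: knave, Arjun: knight, Lena: knave, Maeve: knight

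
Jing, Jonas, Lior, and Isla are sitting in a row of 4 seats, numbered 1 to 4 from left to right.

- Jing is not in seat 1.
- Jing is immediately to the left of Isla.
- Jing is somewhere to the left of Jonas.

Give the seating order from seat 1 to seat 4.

From clue 1: Jing is in {2,3,4}.
From clues 1–2: Jing is in {2,3}.
From clues 1–3: Lior → seat 1, Jing → seat 2, Isla → seat 3, Jonas → seat 4.

Lior, Jing, Isla, Jonas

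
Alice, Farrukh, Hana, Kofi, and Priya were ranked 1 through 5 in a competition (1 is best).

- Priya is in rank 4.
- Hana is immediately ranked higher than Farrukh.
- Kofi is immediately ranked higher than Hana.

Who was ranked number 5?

Alice

With clue 1, Priya is ruled out for rank 5.
With clues 1–2, Farrukh and Hana are ruled out for rank 5.
With clues 1–3, Kofi is ruled out for rank 5.
So rank 5 is Alice.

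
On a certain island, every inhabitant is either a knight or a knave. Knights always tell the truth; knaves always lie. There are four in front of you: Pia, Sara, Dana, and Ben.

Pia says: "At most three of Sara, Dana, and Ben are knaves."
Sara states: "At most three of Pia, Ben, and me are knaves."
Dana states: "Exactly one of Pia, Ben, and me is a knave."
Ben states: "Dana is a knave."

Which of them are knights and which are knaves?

Regardless of anyone's role, Pia's statement is true, so Pia is a knight.
With that fixed, Sara's statement is true, so Sara is a knight.
Consider Dana. Suppose Dana is a knave.
Then no assignment of the remaining roles makes every statement match its speaker's type — contradiction.
So Dana is a knight.
With that fixed, Ben's statement is false, so Ben is a knave.

Pia: knight, Sara: knight, Dana: knight, Ben: knave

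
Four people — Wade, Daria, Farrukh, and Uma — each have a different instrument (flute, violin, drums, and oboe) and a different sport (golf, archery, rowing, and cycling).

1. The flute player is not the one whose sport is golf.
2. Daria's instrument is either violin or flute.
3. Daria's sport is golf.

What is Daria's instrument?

violin

With clues 1–2, drums and oboe are impossible for Daria's instrument.
With clues 1–3, flute is impossible for Daria's instrument.
That leaves violin.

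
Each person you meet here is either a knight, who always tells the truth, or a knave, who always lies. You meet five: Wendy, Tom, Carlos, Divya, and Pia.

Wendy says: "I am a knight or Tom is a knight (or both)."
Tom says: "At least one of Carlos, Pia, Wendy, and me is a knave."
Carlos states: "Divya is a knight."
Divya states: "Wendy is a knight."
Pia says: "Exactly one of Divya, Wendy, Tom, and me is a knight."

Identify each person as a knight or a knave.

Consider Wendy. Suppose Wendy is a knave.
Then no assignment of the remaining roles makes every statement match its speaker's type — contradiction.
So Wendy is a knight.
With that fixed, Divya's statement is true, so Divya is a knight.
With that fixed, Pia's statement is false, so Pia is a knave.
With that fixed, Tom's statement is true, so Tom is a knight.
With that fixed, Carlos's statement is true, so Carlos is a knight.

Wendy: knight, Tom: knight, Carlos: knight, Divya: knight, Pia: knave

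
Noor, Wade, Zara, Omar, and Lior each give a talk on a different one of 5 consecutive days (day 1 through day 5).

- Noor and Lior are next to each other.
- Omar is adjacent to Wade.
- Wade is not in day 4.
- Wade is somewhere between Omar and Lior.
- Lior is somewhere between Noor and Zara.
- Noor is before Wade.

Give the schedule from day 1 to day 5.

Noor, Lior, Wade, Omar, Zara

From clues 1–2: Zara is in {1,3,5}.
From clues 1–4: Wade is in {2,3}.
From clues 1–6: Noor → day 1, Lior → day 2, Wade → day 3, Omar → day 4, Zara → day 5.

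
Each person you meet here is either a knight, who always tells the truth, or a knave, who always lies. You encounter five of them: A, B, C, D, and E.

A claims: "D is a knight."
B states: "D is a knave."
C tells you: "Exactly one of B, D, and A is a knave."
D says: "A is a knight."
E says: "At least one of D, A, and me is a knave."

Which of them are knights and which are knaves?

A: knave, B: knight, C: knave, D: knave, E: knight

Consider A. Suppose A is a knight.
Then no assignment of the remaining roles makes every statement match its speaker's type — contradiction.
So A is a knave.
With that fixed, D's statement is false, so D is a knave.
With that fixed, E's statement is true, so E is a knight.
With that fixed, B's statement is true, so B is a knight.
With that fixed, C's statement is false, so C is a knave.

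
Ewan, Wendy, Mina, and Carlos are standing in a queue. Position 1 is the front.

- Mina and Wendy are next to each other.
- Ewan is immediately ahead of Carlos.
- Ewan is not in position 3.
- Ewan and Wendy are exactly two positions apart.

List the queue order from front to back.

Ewan, Carlos, Wendy, Mina

From clues 1–2: Ewan is in {1,3}.
From clues 1–3: Ewan → position 1, Carlos → position 2.
From clues 1–4: Wendy → position 3, Mina → position 4.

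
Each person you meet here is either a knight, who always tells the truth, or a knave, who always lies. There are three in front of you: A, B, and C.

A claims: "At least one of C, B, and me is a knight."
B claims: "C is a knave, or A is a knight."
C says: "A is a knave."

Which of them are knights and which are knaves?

A: knight, B: knight, C: knave

Consider A. Suppose A is a knave.
Then no assignment of the remaining roles makes every statement match its speaker's type — contradiction.
So A is a knight.
With that fixed, B's statement is true, so B is a knight.
With that fixed, C's statement is false, so C is a knave.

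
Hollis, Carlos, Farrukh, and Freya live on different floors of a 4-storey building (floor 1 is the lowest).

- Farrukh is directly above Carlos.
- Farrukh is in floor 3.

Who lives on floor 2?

With clues 1–2, Farrukh, Freya, and Hollis are ruled out for floor 2.
So floor 2 is Carlos.

Carlos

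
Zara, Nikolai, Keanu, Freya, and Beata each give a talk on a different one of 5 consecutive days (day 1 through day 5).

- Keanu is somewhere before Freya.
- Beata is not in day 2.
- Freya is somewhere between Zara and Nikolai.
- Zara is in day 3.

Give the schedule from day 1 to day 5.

From clue 1: Keanu is in {1,2,3,4}.
From clues 1–3: Freya is in {3,4}.
From clues 1–4: Beata → day 1, Keanu → day 2, Zara → day 3, Freya → day 4, Nikolai → day 5.

Beata, Keanu, Zara, Freya, Nikolai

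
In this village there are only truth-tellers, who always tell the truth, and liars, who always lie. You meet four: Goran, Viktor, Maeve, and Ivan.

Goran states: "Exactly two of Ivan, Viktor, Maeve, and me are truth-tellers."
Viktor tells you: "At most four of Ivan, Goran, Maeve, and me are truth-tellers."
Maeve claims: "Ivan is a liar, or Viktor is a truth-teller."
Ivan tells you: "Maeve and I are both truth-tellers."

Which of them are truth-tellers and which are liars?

Regardless of anyone's role, Viktor's statement is true, so Viktor is a truth-teller.
With that fixed, Maeve's statement is true, so Maeve is a truth-teller.
Consider Goran. Suppose Goran is a truth-teller.
Then Goran's own statement would have to be true, but it can't be — contradiction.
So Goran is a liar.
Consider Ivan. Suppose Ivan is a liar.
Then Goran's statement comes out true, contradicting Goran being a liar.
So Ivan is a truth-teller.

Goran: liar, Viktor: truth-teller, Maeve: truth-teller, Ivan: truth-teller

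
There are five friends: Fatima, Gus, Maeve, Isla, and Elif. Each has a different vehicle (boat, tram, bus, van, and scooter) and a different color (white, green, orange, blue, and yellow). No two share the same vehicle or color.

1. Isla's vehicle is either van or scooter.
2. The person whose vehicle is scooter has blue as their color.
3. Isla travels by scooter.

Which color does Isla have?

blue

With clues 1–3, green, orange, white, and yellow are impossible for Isla's color.
That leaves blue.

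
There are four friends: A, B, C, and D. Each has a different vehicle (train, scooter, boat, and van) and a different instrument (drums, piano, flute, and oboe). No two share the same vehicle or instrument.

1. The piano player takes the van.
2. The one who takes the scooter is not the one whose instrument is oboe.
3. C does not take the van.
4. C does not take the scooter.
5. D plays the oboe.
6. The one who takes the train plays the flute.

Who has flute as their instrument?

With clues 1–5, D is impossible for the one with instrument flute.
With clues 1–6, A and B are impossible for the one with instrument flute.
That leaves C.

C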